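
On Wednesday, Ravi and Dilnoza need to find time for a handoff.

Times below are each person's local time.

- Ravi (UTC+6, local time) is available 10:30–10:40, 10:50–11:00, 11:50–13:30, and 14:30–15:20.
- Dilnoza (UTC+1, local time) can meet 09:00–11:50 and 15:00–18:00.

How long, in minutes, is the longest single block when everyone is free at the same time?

Ravi → UTC: 04:30–04:40, 04:50–05:00, 05:50–07:30, 08:30–09:20.
Dilnoza → UTC: 08:00–10:50, 14:00–17:00.
Ravi ∩ Dilnoza: 08:30–09:20.
Single common window of 50 minutes.

50 minutes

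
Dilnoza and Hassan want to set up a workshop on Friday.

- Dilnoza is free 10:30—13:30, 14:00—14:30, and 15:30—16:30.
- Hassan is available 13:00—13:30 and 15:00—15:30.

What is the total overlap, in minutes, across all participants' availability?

30 minutes

Dilnoza ∩ Hassan: 13:00–13:30.
Total common minutes: 30.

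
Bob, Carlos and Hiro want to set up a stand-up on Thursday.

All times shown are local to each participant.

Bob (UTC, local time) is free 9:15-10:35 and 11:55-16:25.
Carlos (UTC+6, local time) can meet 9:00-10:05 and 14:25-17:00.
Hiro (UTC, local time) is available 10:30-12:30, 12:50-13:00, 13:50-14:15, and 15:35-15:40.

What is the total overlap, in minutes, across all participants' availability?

Bob → UTC: 09:15–10:35, 11:55–16:25.
Carlos → UTC: 03:00–04:05, 08:25–11:00.
Hiro → UTC: 10:30–12:30, 12:50–13:00, 13:50–14:15, 15:35–15:40.
Bob ∩ Carlos: 09:15–10:35.
Bob ∩ Carlos ∩ Hiro: 10:30–10:35.
Total common minutes: 5.

5 minutes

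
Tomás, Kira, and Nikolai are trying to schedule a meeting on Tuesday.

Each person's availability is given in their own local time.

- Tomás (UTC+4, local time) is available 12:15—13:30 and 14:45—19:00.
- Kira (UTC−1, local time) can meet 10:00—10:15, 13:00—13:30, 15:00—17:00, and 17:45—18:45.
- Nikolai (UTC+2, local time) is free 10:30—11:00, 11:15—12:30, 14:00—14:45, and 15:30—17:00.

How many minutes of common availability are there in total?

30 minutes

Tomás → UTC: 08:15–09:30, 10:45–15:00.
Kira → UTC: 11:00–11:15, 14:00–14:30, 16:00–18:00, 18:45–19:45.
Nikolai → UTC: 08:30–09:00, 09:15–10:30, 12:00–12:45, 13:30–15:00.
Tomás ∩ Kira: 11:00–11:15, 14:00–14:30.
Tomás ∩ Kira ∩ Nikolai: 14:00–14:30.
Total common minutes: 30.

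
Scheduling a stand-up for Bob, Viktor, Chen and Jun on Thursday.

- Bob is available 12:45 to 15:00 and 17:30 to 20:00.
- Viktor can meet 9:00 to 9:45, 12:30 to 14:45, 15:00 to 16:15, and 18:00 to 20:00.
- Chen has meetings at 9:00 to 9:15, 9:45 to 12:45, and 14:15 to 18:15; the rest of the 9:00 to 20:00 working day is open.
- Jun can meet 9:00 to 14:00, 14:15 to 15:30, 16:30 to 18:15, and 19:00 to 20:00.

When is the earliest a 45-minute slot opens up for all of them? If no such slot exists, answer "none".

12:45

Chen free within 09:00–20:00: 09:15–09:45, 12:45–14:15, 18:15–20:00.
Bob ∩ Viktor: 12:45–14:45, 18:00–20:00.
Bob ∩ Viktor ∩ Chen: 12:45–14:15, 18:15–20:00.
Bob ∩ Viktor ∩ Chen ∩ Jun: 12:45–14:00, 19:00–20:00.
Windows ≥ 45 min: 12:45–14:00, 19:00–20:00.
Earliest such window starts at 12:45.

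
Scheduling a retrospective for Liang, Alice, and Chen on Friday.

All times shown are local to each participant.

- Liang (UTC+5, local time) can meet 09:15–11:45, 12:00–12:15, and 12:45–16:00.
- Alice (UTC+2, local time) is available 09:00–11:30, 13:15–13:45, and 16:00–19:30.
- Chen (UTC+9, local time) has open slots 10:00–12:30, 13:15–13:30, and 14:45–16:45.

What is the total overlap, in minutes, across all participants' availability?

Liang → UTC: 04:15–06:45, 07:00–07:15, 07:45–11:00.
Alice → UTC: 07:00–09:30, 11:15–11:45, 14:00–17:30.
Chen → UTC: 01:00–03:30, 04:15–04:30, 05:45–07:45.
Liang ∩ Alice: 07:00–07:15, 07:45–09:30.
Liang ∩ Alice ∩ Chen: 07:00–07:15.
Total common minutes: 15.

15 minutes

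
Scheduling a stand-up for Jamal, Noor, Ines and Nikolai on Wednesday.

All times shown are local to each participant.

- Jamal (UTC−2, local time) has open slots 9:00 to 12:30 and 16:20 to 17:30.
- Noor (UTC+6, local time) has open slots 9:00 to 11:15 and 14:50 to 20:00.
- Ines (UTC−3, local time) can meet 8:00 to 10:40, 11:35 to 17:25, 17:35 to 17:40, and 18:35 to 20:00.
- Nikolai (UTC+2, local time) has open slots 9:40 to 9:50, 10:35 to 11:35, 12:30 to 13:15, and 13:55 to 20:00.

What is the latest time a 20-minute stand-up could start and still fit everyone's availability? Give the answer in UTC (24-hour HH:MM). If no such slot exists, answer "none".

Jamal → UTC: 11:00–14:30, 18:20–19:30.
Noor → UTC: 03:00–05:15, 08:50–14:00.
Ines → UTC: 11:00–13:40, 14:35–20:25, 20:35–20:40, 21:35–23:00.
Nikolai → UTC: 07:40–07:50, 08:35–09:35, 10:30–11:15, 11:55–18:00.
Jamal ∩ Noor: 11:00–14:00.
Jamal ∩ Noor ∩ Ines: 11:00–13:40.
Jamal ∩ Noor ∩ Ines ∩ Nikolai: 11:00–11:15, 11:55–13:40.
Windows ≥ 20 min: 11:55–13:40.
Latest start in the last window 11:55–13:40 is 13:40 − 20 min = 13:20.

13:20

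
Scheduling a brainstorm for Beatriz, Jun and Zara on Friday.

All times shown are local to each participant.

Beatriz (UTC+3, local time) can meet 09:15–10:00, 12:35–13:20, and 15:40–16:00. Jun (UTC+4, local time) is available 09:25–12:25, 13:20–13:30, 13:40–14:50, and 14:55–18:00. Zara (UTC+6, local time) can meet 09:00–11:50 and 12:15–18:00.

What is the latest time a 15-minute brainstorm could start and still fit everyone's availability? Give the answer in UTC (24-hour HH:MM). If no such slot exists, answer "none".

Beatriz → UTC: 06:15–07:00, 09:35–10:20, 12:40–13:00.
Jun → UTC: 05:25–08:25, 09:20–09:30, 09:40–10:50, 10:55–14:00.
Zara → UTC: 03:00–05:50, 06:15–12:00.
Beatriz ∩ Jun: 06:15–07:00, 09:40–10:20, 12:40–13:00.
Beatriz ∩ Jun ∩ Zara: 06:15–07:00, 09:40–10:20.
Windows ≥ 15 min: 06:15–07:00, 09:40–10:20.
Latest start in the last window 09:40–10:20 is 10:20 − 15 min = 10:05.

10:05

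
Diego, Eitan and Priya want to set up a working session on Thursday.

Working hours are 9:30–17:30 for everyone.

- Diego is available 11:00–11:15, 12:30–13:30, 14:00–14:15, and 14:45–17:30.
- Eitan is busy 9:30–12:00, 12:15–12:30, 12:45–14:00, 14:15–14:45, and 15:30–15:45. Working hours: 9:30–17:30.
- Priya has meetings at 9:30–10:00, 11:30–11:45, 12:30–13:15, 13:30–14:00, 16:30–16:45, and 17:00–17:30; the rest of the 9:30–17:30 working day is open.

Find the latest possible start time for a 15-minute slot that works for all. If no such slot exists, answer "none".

16:45

Eitan free within 09:30–17:30: 12:00–12:15, 12:30–12:45, 14:00–14:15, 14:45–15:30, 15:45–17:30.
Priya free within 09:30–17:30: 10:00–11:30, 11:45–12:30, 13:15–13:30, 14:00–16:30, 16:45–17:00.
Diego ∩ Eitan: 12:30–12:45, 14:00–14:15, 14:45–15:30, 15:45–17:30.
Diego ∩ Eitan ∩ Priya: 14:00–14:15, 14:45–15:30, 15:45–16:30, 16:45–17:00.
Windows ≥ 15 min: 14:00–14:15, 14:45–15:30, 15:45–16:30, 16:45–17:00.
Latest start in the last window 16:45–17:00 is 17:00 − 15 min = 16:45.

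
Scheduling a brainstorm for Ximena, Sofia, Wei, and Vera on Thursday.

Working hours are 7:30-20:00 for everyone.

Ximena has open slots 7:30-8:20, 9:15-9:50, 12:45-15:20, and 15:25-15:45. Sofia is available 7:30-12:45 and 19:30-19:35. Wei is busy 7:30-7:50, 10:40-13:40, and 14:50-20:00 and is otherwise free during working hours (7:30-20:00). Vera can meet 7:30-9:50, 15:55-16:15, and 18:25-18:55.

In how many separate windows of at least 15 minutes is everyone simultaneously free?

Wei free within 07:30–20:00: 07:50–10:40, 13:40–14:50.
Ximena ∩ Sofia: 07:30–08:20, 09:15–09:50.
Ximena ∩ Sofia ∩ Wei: 07:50–08:20, 09:15–09:50.
Ximena ∩ Sofia ∩ Wei ∩ Vera: 07:50–08:20, 09:15–09:50.
Windows ≥ 15 min: 07:50–08:20, 09:15–09:50.
That's 2 windows.

2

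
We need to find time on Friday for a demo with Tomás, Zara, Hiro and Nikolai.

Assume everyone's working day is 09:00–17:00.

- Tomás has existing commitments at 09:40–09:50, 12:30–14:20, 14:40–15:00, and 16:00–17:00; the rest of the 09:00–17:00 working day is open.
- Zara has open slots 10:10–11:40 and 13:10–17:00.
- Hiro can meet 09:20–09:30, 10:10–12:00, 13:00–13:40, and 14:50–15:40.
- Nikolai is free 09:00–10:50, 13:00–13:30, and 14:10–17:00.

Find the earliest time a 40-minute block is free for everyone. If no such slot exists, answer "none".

Tomás free within 09:00–17:00: 09:00–09:40, 09:50–12:30, 14:20–14:40, 15:00–16:00.
Tomás ∩ Zara: 10:10–11:40, 14:20–14:40, 15:00–16:00.
Tomás ∩ Zara ∩ Hiro: 10:10–11:40, 15:00–15:40.
Tomás ∩ Zara ∩ Hiro ∩ Nikolai: 10:10–10:50, 15:00–15:40.
Windows ≥ 40 min: 10:10–10:50, 15:00–15:40.
Earliest such window starts at 10:10.

10:10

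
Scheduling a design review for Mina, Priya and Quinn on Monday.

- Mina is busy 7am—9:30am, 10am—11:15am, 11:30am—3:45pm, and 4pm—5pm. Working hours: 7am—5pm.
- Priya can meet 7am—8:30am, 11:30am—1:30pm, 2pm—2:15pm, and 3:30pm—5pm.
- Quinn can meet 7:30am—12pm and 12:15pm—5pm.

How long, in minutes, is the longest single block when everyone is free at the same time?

Mina free within 07:00–17:00: 09:30–10:00, 11:15–11:30, 15:45–16:00.
Mina ∩ Priya: 15:45–16:00.
Mina ∩ Priya ∩ Quinn: 15:45–16:00.
Single common window of 15 minutes.

15 minutes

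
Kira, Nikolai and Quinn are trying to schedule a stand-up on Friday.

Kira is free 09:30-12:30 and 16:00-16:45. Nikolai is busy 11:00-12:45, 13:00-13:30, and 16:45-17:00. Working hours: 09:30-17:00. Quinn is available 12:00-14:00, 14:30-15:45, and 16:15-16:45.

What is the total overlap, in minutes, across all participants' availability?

Nikolai free within 09:30–17:00: 09:30–11:00, 12:45–13:00, 13:30–16:45.
Kira ∩ Nikolai: 09:30–11:00, 16:00–16:45.
Kira ∩ Nikolai ∩ Quinn: 16:15–16:45.
Total common minutes: 30.

30 minutes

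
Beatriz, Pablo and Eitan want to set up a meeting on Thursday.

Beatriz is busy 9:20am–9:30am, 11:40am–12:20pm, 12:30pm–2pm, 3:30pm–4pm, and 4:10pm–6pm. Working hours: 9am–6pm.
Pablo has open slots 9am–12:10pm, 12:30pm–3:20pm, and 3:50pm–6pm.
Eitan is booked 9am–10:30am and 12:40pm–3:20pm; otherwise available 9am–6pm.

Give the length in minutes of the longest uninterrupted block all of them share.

70 minutes

Beatriz free within 09:00–18:00: 09:00–09:20, 09:30–11:40, 12:20–12:30, 14:00–15:30, 16:00–16:10.
Eitan free within 09:00–18:00: 10:30–12:40, 15:20–18:00.
Beatriz ∩ Pablo: 09:00–09:20, 09:30–11:40, 14:00–15:20, 16:00–16:10.
Beatriz ∩ Pablo ∩ Eitan: 10:30–11:40, 16:00–16:10.
Common window lengths: 70, 10 min; longest is 70.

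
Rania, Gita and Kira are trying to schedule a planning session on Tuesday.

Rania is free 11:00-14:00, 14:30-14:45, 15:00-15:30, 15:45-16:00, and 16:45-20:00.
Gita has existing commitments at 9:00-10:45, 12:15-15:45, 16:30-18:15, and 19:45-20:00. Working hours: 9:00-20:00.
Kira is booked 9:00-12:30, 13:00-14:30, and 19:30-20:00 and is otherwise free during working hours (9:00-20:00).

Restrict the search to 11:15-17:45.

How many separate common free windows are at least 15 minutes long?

1

Gita free within 09:00–20:00: 10:45–12:15, 15:45–16:30, 18:15–19:45.
Kira free within 09:00–20:00: 12:30–13:00, 14:30–19:30.
Rania ∩ Gita: 11:00–12:15, 15:45–16:00, 18:15–19:45.
Rania ∩ Gita ∩ Kira: 15:45–16:00, 18:15–19:30.
Restricted to 11:15–17:45: 15:45–16:00.
Windows ≥ 15 min: 15:45–16:00.
That's 1 window.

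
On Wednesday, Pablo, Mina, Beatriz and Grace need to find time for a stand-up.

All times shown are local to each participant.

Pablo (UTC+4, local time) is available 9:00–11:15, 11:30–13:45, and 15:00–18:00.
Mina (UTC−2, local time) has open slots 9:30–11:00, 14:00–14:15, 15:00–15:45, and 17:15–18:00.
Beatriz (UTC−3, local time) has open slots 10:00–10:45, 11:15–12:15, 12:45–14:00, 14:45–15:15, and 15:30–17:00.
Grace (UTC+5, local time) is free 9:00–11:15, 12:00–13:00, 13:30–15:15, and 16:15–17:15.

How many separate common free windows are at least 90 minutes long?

0

Pablo → UTC: 05:00–07:15, 07:30–09:45, 11:00–14:00.
Mina → UTC: 11:30–13:00, 16:00–16:15, 17:00–17:45, 19:15–20:00.
Beatriz → UTC: 13:00–13:45, 14:15–15:15, 15:45–17:00, 17:45–18:15, 18:30–20:00.
Grace → UTC: 04:00–06:15, 07:00–08:00, 08:30–10:15, 11:15–12:15.
Pablo ∩ Mina: 11:30–13:00.
Pablo ∩ Mina ∩ Beatriz: (none).
Pablo ∩ Mina ∩ Beatriz ∩ Grace: (none).
Windows ≥ 90 min: (none).
That's 0 windows.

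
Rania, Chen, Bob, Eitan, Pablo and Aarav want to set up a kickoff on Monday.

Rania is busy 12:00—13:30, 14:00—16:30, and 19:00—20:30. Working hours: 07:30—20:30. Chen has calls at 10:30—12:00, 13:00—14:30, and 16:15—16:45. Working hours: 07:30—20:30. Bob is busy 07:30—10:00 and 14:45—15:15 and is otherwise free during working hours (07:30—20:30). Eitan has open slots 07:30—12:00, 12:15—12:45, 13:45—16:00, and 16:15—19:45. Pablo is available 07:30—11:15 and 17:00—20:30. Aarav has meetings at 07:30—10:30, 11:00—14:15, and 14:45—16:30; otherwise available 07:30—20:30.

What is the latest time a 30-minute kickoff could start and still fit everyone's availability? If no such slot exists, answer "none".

Rania free within 07:30–20:30: 07:30–12:00, 13:30–14:00, 16:30–19:00.
Chen free within 07:30–20:30: 07:30–10:30, 12:00–13:00, 14:30–16:15, 16:45–20:30.
Bob free within 07:30–20:30: 10:00–14:45, 15:15–20:30.
Aarav free within 07:30–20:30: 10:30–11:00, 14:15–14:45, 16:30–20:30.
Rania ∩ Chen: 07:30–10:30, 16:45–19:00.
Rania ∩ Chen ∩ Bob: 10:00–10:30, 16:45–19:00.
Rania ∩ Chen ∩ Bob ∩ Eitan: 10:00–10:30, 16:45–19:00.
Rania ∩ Chen ∩ Bob ∩ Eitan ∩ Pablo: 10:00–10:30, 17:00–19:00.
Rania ∩ Chen ∩ Bob ∩ Eitan ∩ Pablo ∩ Aarav: 17:00–19:00.
Windows ≥ 30 min: 17:00–19:00.
Latest start in the last window 17:00–19:00 is 19:00 − 30 min = 18:30.

18:30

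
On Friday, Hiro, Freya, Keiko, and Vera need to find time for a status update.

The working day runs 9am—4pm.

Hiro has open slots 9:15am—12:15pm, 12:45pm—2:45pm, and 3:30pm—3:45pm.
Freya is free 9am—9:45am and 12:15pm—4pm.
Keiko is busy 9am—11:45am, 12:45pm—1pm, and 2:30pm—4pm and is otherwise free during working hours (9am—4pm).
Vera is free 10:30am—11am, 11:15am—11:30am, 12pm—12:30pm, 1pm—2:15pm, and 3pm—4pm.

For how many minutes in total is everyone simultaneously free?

Keiko free within 09:00–16:00: 11:45–12:45, 13:00–14:30.
Hiro ∩ Freya: 09:15–09:45, 12:45–14:45, 15:30–15:45.
Hiro ∩ Freya ∩ Keiko: 13:00–14:30.
Hiro ∩ Freya ∩ Keiko ∩ Vera: 13:00–14:15.
Total common minutes: 75.

75 minutes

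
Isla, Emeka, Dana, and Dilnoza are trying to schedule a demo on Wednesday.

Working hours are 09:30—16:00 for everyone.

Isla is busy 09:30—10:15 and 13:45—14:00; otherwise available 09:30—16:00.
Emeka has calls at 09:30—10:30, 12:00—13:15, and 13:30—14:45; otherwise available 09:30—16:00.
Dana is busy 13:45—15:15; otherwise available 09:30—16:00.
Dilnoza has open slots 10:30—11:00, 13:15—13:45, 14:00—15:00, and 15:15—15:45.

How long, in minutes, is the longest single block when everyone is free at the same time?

30 minutes

Isla free within 09:30–16:00: 10:15–13:45, 14:00–16:00.
Emeka free within 09:30–16:00: 10:30–12:00, 13:15–13:30, 14:45–16:00.
Dana free within 09:30–16:00: 09:30–13:45, 15:15–16:00.
Isla ∩ Emeka: 10:30–12:00, 13:15–13:30, 14:45–16:00.
Isla ∩ Emeka ∩ Dana: 10:30–12:00, 13:15–13:30, 15:15–16:00.
Isla ∩ Emeka ∩ Dana ∩ Dilnoza: 10:30–11:00, 13:15–13:30, 15:15–15:45.
Common window lengths: 30, 15, 30 min; longest is 30.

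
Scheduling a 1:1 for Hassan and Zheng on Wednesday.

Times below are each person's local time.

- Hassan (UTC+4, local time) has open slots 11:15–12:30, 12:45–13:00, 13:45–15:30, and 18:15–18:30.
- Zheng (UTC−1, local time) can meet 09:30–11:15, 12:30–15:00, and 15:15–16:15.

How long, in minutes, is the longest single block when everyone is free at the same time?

60 minutes

Hassan → UTC: 07:15–08:30, 08:45–09:00, 09:45–11:30, 14:15–14:30.
Zheng → UTC: 10:30–12:15, 13:30–16:00, 16:15–17:15.
Hassan ∩ Zheng: 10:30–11:30, 14:15–14:30.
Common window lengths: 60, 15 min; longest is 60.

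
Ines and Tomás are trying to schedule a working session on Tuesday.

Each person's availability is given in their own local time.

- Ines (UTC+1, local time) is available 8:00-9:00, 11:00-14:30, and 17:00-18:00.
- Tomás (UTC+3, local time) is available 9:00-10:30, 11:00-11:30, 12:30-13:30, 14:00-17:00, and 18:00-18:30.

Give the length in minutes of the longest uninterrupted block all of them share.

150 minutes

Ines → UTC: 07:00–08:00, 10:00–13:30, 16:00–17:00.
Tomás → UTC: 06:00–07:30, 08:00–08:30, 09:30–10:30, 11:00–14:00, 15:00–15:30.
Ines ∩ Tomás: 07:00–07:30, 10:00–10:30, 11:00–13:30.
Common window lengths: 30, 30, 150 min; longest is 150.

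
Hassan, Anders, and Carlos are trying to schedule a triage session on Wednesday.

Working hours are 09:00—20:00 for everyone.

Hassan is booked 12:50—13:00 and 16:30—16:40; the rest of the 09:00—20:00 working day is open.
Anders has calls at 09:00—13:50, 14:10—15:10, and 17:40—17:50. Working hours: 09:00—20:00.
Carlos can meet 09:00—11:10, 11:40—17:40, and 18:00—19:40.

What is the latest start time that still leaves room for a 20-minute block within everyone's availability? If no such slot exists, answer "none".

Hassan free within 09:00–20:00: 09:00–12:50, 13:00–16:30, 16:40–20:00.
Anders free within 09:00–20:00: 13:50–14:10, 15:10–17:40, 17:50–20:00.
Hassan ∩ Anders: 13:50–14:10, 15:10–16:30, 16:40–17:40, 17:50–20:00.
Hassan ∩ Anders ∩ Carlos: 13:50–14:10, 15:10–16:30, 16:40–17:40, 18:00–19:40.
Windows ≥ 20 min: 13:50–14:10, 15:10–16:30, 16:40–17:40, 18:00–19:40.
Latest start in the last window 18:00–19:40 is 19:40 − 20 min = 19:20.

19:20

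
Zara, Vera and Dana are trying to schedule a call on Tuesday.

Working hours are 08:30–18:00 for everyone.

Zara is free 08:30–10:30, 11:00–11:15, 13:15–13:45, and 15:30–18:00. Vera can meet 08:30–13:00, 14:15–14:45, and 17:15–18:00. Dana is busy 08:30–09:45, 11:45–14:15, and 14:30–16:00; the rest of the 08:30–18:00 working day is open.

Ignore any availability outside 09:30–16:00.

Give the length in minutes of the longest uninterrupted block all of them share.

45 minutes

Dana free within 08:30–18:00: 09:45–11:45, 14:15–14:30, 16:00–18:00.
Zara ∩ Vera: 08:30–10:30, 11:00–11:15, 17:15–18:00.
Zara ∩ Vera ∩ Dana: 09:45–10:30, 11:00–11:15, 17:15–18:00.
Restricted to 09:30–16:00: 09:45–10:30, 11:00–11:15.
Common window lengths: 45, 15 min; longest is 45.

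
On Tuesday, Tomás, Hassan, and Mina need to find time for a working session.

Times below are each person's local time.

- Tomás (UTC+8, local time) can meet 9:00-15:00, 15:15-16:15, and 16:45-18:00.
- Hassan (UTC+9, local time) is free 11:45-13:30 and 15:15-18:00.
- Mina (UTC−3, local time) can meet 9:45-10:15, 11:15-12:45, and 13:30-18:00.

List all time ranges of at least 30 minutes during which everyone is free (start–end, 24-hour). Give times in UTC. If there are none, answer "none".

Tomás → UTC: 01:00–07:00, 07:15–08:15, 08:45–10:00.
Hassan → UTC: 02:45–04:30, 06:15–09:00.
Mina → UTC: 12:45–13:15, 14:15–15:45, 16:30–21:00.
Tomás ∩ Hassan: 02:45–04:30, 06:15–07:00, 07:15–08:15, 08:45–09:00.
Tomás ∩ Hassan ∩ Mina: (none).
Windows ≥ 30 min: (none).

none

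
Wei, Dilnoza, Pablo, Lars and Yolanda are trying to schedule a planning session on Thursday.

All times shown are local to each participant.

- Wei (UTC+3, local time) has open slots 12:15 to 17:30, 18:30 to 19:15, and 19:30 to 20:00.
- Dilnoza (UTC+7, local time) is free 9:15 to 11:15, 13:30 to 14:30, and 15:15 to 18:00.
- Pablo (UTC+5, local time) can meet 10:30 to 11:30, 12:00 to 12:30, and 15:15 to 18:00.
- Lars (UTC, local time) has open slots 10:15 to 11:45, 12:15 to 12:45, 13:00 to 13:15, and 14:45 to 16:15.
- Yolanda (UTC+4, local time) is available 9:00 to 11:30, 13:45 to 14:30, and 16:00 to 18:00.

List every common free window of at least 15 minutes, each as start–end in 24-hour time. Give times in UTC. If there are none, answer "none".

10:15–10:30

Wei → UTC: 09:15–14:30, 15:30–16:15, 16:30–17:00.
Dilnoza → UTC: 02:15–04:15, 06:30–07:30, 08:15–11:00.
Pablo → UTC: 05:30–06:30, 07:00–07:30, 10:15–13:00.
Lars → UTC: 10:15–11:45, 12:15–12:45, 13:00–13:15, 14:45–16:15.
Yolanda → UTC: 05:00–07:30, 09:45–10:30, 12:00–14:00.
Wei ∩ Dilnoza: 09:15–11:00.
Wei ∩ Dilnoza ∩ Pablo: 10:15–11:00.
Wei ∩ Dilnoza ∩ Pablo ∩ Lars: 10:15–11:00.
Wei ∩ Dilnoza ∩ Pablo ∩ Lars ∩ Yolanda: 10:15–10:30.
Windows ≥ 15 min: 10:15–10:30.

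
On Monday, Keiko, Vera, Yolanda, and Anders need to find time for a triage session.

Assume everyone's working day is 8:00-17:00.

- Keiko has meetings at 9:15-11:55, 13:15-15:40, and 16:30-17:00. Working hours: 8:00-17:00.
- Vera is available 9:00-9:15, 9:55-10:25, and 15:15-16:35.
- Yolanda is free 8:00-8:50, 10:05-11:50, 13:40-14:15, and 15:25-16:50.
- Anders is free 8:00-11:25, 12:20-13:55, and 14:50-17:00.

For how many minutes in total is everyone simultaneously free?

50 minutes

Keiko free within 08:00–17:00: 08:00–09:15, 11:55–13:15, 15:40–16:30.
Keiko ∩ Vera: 09:00–09:15, 15:40–16:30.
Keiko ∩ Vera ∩ Yolanda: 15:40–16:30.
Keiko ∩ Vera ∩ Yolanda ∩ Anders: 15:40–16:30.
Total common minutes: 50.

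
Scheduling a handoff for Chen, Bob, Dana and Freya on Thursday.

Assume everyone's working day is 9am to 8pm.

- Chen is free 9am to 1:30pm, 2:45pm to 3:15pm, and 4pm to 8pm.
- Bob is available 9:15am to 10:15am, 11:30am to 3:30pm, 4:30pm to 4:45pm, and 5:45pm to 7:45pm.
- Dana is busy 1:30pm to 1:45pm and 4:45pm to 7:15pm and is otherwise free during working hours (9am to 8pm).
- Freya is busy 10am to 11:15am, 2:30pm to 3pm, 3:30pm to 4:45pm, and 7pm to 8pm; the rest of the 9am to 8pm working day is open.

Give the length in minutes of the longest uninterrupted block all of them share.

120 minutes

Dana free within 09:00–20:00: 09:00–13:30, 13:45–16:45, 19:15–20:00.
Freya free within 09:00–20:00: 09:00–10:00, 11:15–14:30, 15:00–15:30, 16:45–19:00.
Chen ∩ Bob: 09:15–10:15, 11:30–13:30, 14:45–15:15, 16:30–16:45, 17:45–19:45.
Chen ∩ Bob ∩ Dana: 09:15–10:15, 11:30–13:30, 14:45–15:15, 16:30–16:45, 19:15–19:45.
Chen ∩ Bob ∩ Dana ∩ Freya: 09:15–10:00, 11:30–13:30, 15:00–15:15.
Common window lengths: 45, 120, 15 min; longest is 120.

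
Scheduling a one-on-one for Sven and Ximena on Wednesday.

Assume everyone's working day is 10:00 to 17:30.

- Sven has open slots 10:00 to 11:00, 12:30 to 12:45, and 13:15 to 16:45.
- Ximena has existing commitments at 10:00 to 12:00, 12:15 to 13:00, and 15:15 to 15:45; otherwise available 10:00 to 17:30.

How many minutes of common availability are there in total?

Ximena free within 10:00–17:30: 12:00–12:15, 13:00–15:15, 15:45–17:30.
Sven ∩ Ximena: 13:15–15:15, 15:45–16:45.
Total common minutes: 120 + 60 = 180.

180 minutes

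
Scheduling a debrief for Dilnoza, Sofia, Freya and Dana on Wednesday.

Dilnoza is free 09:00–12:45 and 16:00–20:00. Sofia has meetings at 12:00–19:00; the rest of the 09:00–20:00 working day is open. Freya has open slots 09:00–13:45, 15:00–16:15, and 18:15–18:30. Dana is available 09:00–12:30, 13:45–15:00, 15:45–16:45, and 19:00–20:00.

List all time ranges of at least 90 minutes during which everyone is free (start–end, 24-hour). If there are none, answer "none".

Sofia free within 09:00–20:00: 09:00–12:00, 19:00–20:00.
Dilnoza ∩ Sofia: 09:00–12:00, 19:00–20:00.
Dilnoza ∩ Sofia ∩ Freya: 09:00–12:00.
Dilnoza ∩ Sofia ∩ Freya ∩ Dana: 09:00–12:00.
Windows ≥ 90 min: 09:00–12:00.

09:00–12:00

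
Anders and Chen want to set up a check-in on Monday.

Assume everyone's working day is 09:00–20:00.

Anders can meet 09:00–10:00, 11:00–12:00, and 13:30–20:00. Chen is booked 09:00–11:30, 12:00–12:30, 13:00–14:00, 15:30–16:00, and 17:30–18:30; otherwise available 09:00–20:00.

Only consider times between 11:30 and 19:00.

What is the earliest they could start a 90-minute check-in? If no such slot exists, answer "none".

Chen free within 09:00–20:00: 11:30–12:00, 12:30–13:00, 14:00–15:30, 16:00–17:30, 18:30–20:00.
Anders ∩ Chen: 11:30–12:00, 14:00–15:30, 16:00–17:30, 18:30–20:00.
Restricted to 11:30–19:00: 11:30–12:00, 14:00–15:30, 16:00–17:30, 18:30–19:00.
Windows ≥ 90 min: 14:00–15:30, 16:00–17:30.
Earliest such window starts at 14:00.

14:00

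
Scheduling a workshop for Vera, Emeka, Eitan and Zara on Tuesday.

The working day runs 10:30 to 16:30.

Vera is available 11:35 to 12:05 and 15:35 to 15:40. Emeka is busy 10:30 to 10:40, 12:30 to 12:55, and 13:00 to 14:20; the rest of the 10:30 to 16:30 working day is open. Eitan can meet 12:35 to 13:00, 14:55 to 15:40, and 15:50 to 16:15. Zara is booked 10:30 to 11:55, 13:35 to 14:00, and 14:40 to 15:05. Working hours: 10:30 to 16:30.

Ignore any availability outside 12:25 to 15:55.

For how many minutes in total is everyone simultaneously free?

Emeka free within 10:30–16:30: 10:40–12:30, 12:55–13:00, 14:20–16:30.
Zara free within 10:30–16:30: 11:55–13:35, 14:00–14:40, 15:05–16:30.
Vera ∩ Emeka: 11:35–12:05, 15:35–15:40.
Vera ∩ Emeka ∩ Eitan: 15:35–15:40.
Vera ∩ Emeka ∩ Eitan ∩ Zara: 15:35–15:40.
Restricted to 12:25–15:55: 15:35–15:40.
Total common minutes: 5.

5 minutes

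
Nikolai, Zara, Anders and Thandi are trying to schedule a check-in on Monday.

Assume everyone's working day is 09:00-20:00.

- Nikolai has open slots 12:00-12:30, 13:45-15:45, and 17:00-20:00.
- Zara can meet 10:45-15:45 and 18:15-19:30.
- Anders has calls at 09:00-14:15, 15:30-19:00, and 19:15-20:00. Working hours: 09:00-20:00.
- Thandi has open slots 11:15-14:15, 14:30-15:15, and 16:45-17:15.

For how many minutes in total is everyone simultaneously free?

Anders free within 09:00–20:00: 14:15–15:30, 19:00–19:15.
Nikolai ∩ Zara: 12:00–12:30, 13:45–15:45, 18:15–19:30.
Nikolai ∩ Zara ∩ Anders: 14:15–15:30, 19:00–19:15.
Nikolai ∩ Zara ∩ Anders ∩ Thandi: 14:30–15:15.
Total common minutes: 45.

45 minutes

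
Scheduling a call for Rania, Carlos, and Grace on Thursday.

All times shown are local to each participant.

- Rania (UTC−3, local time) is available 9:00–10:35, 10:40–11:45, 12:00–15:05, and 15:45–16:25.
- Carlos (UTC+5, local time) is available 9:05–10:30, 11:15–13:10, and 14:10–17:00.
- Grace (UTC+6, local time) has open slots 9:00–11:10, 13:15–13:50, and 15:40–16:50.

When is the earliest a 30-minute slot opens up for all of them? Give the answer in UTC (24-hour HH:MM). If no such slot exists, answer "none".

none

Rania → UTC: 12:00–13:35, 13:40–14:45, 15:00–18:05, 18:45–19:25.
Carlos → UTC: 04:05–05:30, 06:15–08:10, 09:10–12:00.
Grace → UTC: 03:00–05:10, 07:15–07:50, 09:40–10:50.
Rania ∩ Carlos: (none).
Rania ∩ Carlos ∩ Grace: (none).
Windows ≥ 30 min: (none).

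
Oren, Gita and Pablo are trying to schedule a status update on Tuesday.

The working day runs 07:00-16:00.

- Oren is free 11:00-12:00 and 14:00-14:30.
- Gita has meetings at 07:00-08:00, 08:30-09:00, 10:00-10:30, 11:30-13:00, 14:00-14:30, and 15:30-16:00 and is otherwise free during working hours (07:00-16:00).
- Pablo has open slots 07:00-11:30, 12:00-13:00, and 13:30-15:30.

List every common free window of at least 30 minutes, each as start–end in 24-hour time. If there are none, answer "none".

11:00–11:30

Gita free within 07:00–16:00: 08:00–08:30, 09:00–10:00, 10:30–11:30, 13:00–14:00, 14:30–15:30.
Oren ∩ Gita: 11:00–11:30.
Oren ∩ Gita ∩ Pablo: 11:00–11:30.
Windows ≥ 30 min: 11:00–11:30.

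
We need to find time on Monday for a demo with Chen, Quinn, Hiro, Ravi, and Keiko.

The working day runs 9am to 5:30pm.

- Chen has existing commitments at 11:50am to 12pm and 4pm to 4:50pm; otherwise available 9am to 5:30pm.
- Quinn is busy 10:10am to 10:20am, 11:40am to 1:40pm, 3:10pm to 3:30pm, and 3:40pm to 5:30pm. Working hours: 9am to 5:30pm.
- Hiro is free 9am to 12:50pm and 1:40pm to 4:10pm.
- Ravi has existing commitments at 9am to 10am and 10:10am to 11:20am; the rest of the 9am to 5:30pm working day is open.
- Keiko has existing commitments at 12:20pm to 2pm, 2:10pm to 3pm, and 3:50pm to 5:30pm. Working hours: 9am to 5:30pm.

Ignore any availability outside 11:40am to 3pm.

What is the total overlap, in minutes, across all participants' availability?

Chen free within 09:00–17:30: 09:00–11:50, 12:00–16:00, 16:50–17:30.
Quinn free within 09:00–17:30: 09:00–10:10, 10:20–11:40, 13:40–15:10, 15:30–15:40.
Ravi free within 09:00–17:30: 10:00–10:10, 11:20–17:30.
Keiko free within 09:00–17:30: 09:00–12:20, 14:00–14:10, 15:00–15:50.
Chen ∩ Quinn: 09:00–10:10, 10:20–11:40, 13:40–15:10, 15:30–15:40.
Chen ∩ Quinn ∩ Hiro: 09:00–10:10, 10:20–11:40, 13:40–15:10, 15:30–15:40.
Chen ∩ Quinn ∩ Hiro ∩ Ravi: 10:00–10:10, 11:20–11:40, 13:40–15:10, 15:30–15:40.
Chen ∩ Quinn ∩ Hiro ∩ Ravi ∩ Keiko: 10:00–10:10, 11:20–11:40, 14:00–14:10, 15:00–15:10, 15:30–15:40.
Restricted to 11:40–15:00: 14:00–14:10.
Total common minutes: 10.

10 minutes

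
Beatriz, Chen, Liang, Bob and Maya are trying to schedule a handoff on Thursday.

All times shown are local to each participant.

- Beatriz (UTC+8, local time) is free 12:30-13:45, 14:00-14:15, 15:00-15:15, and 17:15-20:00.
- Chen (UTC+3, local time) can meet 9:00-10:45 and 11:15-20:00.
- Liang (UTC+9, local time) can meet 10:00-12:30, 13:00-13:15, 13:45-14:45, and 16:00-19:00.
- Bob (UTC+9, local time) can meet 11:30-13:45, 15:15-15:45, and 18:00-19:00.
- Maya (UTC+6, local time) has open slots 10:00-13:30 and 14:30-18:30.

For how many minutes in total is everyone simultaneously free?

Beatriz → UTC: 04:30–05:45, 06:00–06:15, 07:00–07:15, 09:15–12:00.
Chen → UTC: 06:00–07:45, 08:15–17:00.
Liang → UTC: 01:00–03:30, 04:00–04:15, 04:45–05:45, 07:00–10:00.
Bob → UTC: 02:30–04:45, 06:15–06:45, 09:00–10:00.
Maya → UTC: 04:00–07:30, 08:30–12:30.
Beatriz ∩ Chen: 06:00–06:15, 07:00–07:15, 09:15–12:00.
Beatriz ∩ Chen ∩ Liang: 07:00–07:15, 09:15–10:00.
Beatriz ∩ Chen ∩ Liang ∩ Bob: 09:15–10:00.
Beatriz ∩ Chen ∩ Liang ∩ Bob ∩ Maya: 09:15–10:00.
Total common minutes: 45.

45 minutes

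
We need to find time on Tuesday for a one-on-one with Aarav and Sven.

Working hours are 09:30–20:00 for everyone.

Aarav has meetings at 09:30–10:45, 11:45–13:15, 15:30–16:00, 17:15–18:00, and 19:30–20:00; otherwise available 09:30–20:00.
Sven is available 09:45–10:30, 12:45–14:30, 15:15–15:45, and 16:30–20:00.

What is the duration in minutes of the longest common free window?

90 minutes

Aarav free within 09:30–20:00: 10:45–11:45, 13:15–15:30, 16:00–17:15, 18:00–19:30.
Aarav ∩ Sven: 13:15–14:30, 15:15–15:30, 16:30–17:15, 18:00–19:30.
Common window lengths: 75, 15, 45, 90 min; longest is 90.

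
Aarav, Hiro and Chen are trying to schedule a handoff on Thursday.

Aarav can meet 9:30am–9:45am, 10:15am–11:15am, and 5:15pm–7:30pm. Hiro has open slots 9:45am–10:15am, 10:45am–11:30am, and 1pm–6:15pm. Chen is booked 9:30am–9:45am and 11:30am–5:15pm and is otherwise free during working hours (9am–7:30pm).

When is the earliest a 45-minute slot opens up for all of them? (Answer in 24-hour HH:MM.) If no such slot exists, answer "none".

17:15

Chen free within 09:00–19:30: 09:00–09:30, 09:45–11:30, 17:15–19:30.
Aarav ∩ Hiro: 10:45–11:15, 17:15–18:15.
Aarav ∩ Hiro ∩ Chen: 10:45–11:15, 17:15–18:15.
Windows ≥ 45 min: 17:15–18:15.
Earliest such window starts at 17:15.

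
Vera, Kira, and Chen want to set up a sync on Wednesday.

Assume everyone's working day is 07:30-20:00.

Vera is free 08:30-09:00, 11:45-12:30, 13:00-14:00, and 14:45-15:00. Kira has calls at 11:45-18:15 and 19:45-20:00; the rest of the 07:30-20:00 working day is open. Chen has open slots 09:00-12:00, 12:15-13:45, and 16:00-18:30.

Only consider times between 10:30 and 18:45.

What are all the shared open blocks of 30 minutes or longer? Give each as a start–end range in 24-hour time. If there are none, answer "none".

none

Kira free within 07:30–20:00: 07:30–11:45, 18:15–19:45.
Vera ∩ Kira: 08:30–09:00.
Vera ∩ Kira ∩ Chen: (none).
Restricted to 10:30–18:45: (none).
Windows ≥ 30 min: (none).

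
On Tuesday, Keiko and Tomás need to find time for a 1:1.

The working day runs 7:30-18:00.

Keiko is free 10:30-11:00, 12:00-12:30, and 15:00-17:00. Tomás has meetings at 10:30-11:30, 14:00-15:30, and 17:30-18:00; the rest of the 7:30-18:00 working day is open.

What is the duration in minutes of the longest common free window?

Tomás free within 07:30–18:00: 07:30–10:30, 11:30–14:00, 15:30–17:30.
Keiko ∩ Tomás: 12:00–12:30, 15:30–17:00.
Common window lengths: 30, 90 min; longest is 90.

90 minutes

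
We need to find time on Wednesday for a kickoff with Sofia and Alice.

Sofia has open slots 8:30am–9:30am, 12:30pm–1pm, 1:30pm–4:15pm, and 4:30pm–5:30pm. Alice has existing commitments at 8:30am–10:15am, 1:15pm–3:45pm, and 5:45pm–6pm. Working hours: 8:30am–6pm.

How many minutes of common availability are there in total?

Alice free within 08:30–18:00: 10:15–13:15, 15:45–17:45.
Sofia ∩ Alice: 12:30–13:00, 15:45–16:15, 16:30–17:30.
Total common minutes: 30 + 30 + 60 = 120.

120 minutes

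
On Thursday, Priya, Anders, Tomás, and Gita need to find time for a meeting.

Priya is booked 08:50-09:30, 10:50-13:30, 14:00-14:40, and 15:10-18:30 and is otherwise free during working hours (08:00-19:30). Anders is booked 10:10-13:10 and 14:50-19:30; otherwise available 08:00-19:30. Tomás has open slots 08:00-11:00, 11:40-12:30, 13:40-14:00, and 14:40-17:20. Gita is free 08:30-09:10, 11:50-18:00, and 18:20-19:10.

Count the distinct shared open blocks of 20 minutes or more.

2

Priya free within 08:00–19:30: 08:00–08:50, 09:30–10:50, 13:30–14:00, 14:40–15:10, 18:30–19:30.
Anders free within 08:00–19:30: 08:00–10:10, 13:10–14:50.
Priya ∩ Anders: 08:00–08:50, 09:30–10:10, 13:30–14:00, 14:40–14:50.
Priya ∩ Anders ∩ Tomás: 08:00–08:50, 09:30–10:10, 13:40–14:00, 14:40–14:50.
Priya ∩ Anders ∩ Tomás ∩ Gita: 08:30–08:50, 13:40–14:00, 14:40–14:50.
Windows ≥ 20 min: 08:30–08:50, 13:40–14:00.
That's 2 windows.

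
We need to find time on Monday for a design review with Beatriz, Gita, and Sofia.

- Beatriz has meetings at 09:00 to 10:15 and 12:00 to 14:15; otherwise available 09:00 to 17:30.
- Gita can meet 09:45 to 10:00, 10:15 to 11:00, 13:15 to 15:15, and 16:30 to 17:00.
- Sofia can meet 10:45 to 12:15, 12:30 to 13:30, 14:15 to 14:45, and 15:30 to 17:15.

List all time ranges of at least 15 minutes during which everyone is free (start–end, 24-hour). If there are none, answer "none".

10:45–11:00, 14:15–14:45, 16:30–17:00

Beatriz free within 09:00–17:30: 10:15–12:00, 14:15–17:30.
Beatriz ∩ Gita: 10:15–11:00, 14:15–15:15, 16:30–17:00.
Beatriz ∩ Gita ∩ Sofia: 10:45–11:00, 14:15–14:45, 16:30–17:00.
Windows ≥ 15 min: 10:45–11:00, 14:15–14:45, 16:30–17:00.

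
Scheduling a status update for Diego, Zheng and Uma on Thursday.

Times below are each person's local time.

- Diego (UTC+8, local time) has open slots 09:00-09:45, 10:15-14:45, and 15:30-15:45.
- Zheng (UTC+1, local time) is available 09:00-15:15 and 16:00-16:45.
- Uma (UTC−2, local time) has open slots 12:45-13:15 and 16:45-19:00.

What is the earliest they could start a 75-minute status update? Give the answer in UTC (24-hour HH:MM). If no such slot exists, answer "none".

Diego → UTC: 01:00–01:45, 02:15–06:45, 07:30–07:45.
Zheng → UTC: 08:00–14:15, 15:00–15:45.
Uma → UTC: 14:45–15:15, 18:45–21:00.
Diego ∩ Zheng: (none).
Diego ∩ Zheng ∩ Uma: (none).
Windows ≥ 75 min: (none).

none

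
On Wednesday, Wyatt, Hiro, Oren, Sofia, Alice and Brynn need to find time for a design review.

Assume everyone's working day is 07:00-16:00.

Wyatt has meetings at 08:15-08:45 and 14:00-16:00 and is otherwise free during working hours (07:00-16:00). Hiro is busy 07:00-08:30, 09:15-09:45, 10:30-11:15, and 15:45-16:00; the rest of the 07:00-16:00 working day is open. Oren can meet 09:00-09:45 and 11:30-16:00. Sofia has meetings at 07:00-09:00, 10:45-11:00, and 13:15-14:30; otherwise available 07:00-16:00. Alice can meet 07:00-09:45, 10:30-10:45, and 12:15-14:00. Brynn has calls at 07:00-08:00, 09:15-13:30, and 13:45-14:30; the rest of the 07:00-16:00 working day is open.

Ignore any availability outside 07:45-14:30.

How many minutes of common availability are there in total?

Wyatt free within 07:00–16:00: 07:00–08:15, 08:45–14:00.
Hiro free within 07:00–16:00: 08:30–09:15, 09:45–10:30, 11:15–15:45.
Sofia free within 07:00–16:00: 09:00–10:45, 11:00–13:15, 14:30–16:00.
Brynn free within 07:00–16:00: 08:00–09:15, 13:30–13:45, 14:30–16:00.
Wyatt ∩ Hiro: 08:45–09:15, 09:45–10:30, 11:15–14:00.
Wyatt ∩ Hiro ∩ Oren: 09:00–09:15, 11:30–14:00.
Wyatt ∩ Hiro ∩ Oren ∩ Sofia: 09:00–09:15, 11:30–13:15.
Wyatt ∩ Hiro ∩ Oren ∩ Sofia ∩ Alice: 09:00–09:15, 12:15–13:15.
Wyatt ∩ Hiro ∩ Oren ∩ Sofia ∩ Alice ∩ Brynn: 09:00–09:15.
Restricted to 07:45–14:30: 09:00–09:15.
Total common minutes: 15.

15 minutes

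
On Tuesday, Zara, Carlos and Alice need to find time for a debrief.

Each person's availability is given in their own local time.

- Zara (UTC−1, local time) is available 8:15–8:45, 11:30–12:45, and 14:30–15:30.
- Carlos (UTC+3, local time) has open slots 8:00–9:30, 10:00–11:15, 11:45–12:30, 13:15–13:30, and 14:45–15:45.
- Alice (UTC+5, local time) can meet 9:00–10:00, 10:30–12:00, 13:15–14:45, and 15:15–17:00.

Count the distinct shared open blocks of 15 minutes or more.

1

Zara → UTC: 09:15–09:45, 12:30–13:45, 15:30–16:30.
Carlos → UTC: 05:00–06:30, 07:00–08:15, 08:45–09:30, 10:15–10:30, 11:45–12:45.
Alice → UTC: 04:00–05:00, 05:30–07:00, 08:15–09:45, 10:15–12:00.
Zara ∩ Carlos: 09:15–09:30, 12:30–12:45.
Zara ∩ Carlos ∩ Alice: 09:15–09:30.
Windows ≥ 15 min: 09:15–09:30.
That's 1 window.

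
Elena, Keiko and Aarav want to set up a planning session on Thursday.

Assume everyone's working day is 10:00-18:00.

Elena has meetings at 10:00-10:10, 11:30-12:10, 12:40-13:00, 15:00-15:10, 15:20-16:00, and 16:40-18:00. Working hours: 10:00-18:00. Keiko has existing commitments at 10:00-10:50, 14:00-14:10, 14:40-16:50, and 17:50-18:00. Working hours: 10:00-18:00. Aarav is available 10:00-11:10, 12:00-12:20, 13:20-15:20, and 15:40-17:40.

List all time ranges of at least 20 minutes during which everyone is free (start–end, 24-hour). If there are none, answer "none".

10:50–11:10, 13:20–14:00, 14:10–14:40

Elena free within 10:00–18:00: 10:10–11:30, 12:10–12:40, 13:00–15:00, 15:10–15:20, 16:00–16:40.
Keiko free within 10:00–18:00: 10:50–14:00, 14:10–14:40, 16:50–17:50.
Elena ∩ Keiko: 10:50–11:30, 12:10–12:40, 13:00–14:00, 14:10–14:40.
Elena ∩ Keiko ∩ Aarav: 10:50–11:10, 12:10–12:20, 13:20–14:00, 14:10–14:40.
Windows ≥ 20 min: 10:50–11:10, 13:20–14:00, 14:10–14:40.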